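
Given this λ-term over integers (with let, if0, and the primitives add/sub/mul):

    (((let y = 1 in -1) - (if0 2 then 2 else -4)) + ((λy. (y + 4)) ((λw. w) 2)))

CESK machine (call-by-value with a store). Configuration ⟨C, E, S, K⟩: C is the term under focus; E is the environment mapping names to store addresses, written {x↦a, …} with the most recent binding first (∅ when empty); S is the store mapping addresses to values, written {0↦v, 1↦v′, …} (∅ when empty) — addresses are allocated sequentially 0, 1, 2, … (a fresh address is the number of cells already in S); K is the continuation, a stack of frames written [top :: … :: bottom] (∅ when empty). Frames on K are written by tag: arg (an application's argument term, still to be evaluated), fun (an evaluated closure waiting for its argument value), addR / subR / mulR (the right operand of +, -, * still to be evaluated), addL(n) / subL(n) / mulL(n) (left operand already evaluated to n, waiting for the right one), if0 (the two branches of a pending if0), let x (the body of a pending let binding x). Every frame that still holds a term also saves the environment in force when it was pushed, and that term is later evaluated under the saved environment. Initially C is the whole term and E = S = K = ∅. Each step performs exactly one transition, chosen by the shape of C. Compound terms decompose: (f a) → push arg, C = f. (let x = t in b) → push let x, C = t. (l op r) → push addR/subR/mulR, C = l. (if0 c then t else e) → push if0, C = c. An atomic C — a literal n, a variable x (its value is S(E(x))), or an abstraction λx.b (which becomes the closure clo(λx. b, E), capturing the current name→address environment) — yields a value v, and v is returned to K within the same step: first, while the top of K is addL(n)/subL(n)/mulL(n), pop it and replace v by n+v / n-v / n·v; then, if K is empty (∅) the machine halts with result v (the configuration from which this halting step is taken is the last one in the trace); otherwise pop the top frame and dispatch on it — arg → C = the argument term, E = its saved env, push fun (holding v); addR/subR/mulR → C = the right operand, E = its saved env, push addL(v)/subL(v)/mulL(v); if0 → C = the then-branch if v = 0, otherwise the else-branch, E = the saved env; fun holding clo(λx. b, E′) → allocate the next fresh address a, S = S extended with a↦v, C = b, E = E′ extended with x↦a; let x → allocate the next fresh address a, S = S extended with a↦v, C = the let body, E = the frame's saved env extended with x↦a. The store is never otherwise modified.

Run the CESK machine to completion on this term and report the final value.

Answer: 9

Derivation:
t=0: ⟨C=(((let y = 1 in -1) - (if0 2 then 2 else -4)) + ((λy. (y + 4)) ((λw. w) 2))); E=∅; S=∅; K=∅⟩
t=1: ⟨C=((let y = 1 in -1) - (if0 2 then 2 else -4)); E=∅; S=∅; K=[addR]⟩
t=2: ⟨C=(let y = 1 in -1); E=∅; S=∅; K=[subR :: addR]⟩
t=3: ⟨C=1; E=∅; S=∅; K=[let y :: subR :: addR]⟩
t=4: ⟨C=-1; E={y↦0}; S={0↦1}; K=[subR :: addR]⟩
t=5: ⟨C=(if0 2 then 2 else -4); E=∅; S={0↦1}; K=[subL(-1) :: addR]⟩
t=6: ⟨C=2; E=∅; S={0↦1}; K=[if0 :: subL(-1) :: addR]⟩
t=7: ⟨C=-4; E=∅; S={0↦1}; K=[subL(-1) :: addR]⟩
t=8: ⟨C=((λy. (y + 4)) ((λw. w) 2)); E=∅; S={0↦1}; K=[addL(3)]⟩
t=9: ⟨C=(λy. (y + 4)); E=∅; S={0↦1}; K=[arg :: addL(3)]⟩
t=10: ⟨C=((λw. w) 2); E=∅; S={0↦1}; K=[fun :: addL(3)]⟩
t=11: ⟨C=(λw. w); E=∅; S={0↦1}; K=[arg :: fun :: addL(3)]⟩
t=12: ⟨C=2; E=∅; S={0↦1}; K=[fun :: fun :: addL(3)]⟩
t=13: ⟨C=w; E={w↦1}; S={0↦1, 1↦2}; K=[fun :: addL(3)]⟩
t=14: ⟨C=(y + 4); E={y↦2}; S={0↦1, 1↦2, 2↦2}; K=[addL(3)]⟩
t=15: ⟨C=y; E={y↦2}; S={0↦1, 1↦2, 2↦2}; K=[addR :: addL(3)]⟩
t=16: ⟨C=4; E={y↦2}; S={0↦1, 1↦2, 2↦2}; K=[addL(2) :: addL(3)]⟩
→ final value 9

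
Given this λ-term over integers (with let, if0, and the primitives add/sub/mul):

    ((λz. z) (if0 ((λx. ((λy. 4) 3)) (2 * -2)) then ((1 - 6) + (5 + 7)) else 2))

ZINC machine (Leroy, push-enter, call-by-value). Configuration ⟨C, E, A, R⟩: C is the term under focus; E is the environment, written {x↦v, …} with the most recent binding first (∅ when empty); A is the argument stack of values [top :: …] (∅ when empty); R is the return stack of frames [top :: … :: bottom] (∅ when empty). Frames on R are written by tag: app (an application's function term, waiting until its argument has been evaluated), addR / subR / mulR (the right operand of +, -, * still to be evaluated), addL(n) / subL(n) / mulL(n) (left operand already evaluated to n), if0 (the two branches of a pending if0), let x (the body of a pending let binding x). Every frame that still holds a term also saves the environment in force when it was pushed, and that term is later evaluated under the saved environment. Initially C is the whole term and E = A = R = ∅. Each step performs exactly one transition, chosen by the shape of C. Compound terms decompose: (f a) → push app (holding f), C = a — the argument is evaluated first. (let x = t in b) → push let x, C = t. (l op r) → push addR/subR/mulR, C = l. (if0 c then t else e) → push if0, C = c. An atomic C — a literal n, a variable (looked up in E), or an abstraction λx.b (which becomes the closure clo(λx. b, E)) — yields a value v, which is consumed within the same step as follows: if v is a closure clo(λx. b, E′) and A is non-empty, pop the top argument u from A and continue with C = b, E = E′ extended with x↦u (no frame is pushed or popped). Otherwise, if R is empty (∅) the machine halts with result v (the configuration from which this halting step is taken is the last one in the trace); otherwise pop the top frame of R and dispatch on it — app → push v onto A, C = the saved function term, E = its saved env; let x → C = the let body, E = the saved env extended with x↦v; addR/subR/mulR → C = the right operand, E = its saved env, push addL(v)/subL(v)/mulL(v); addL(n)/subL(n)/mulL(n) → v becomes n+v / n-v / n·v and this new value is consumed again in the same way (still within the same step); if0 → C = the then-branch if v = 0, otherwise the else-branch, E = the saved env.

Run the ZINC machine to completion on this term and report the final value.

[0] [C=((λz. z) (if0 ((λx. ((λy. 4) 3)) (2 * -2)) then ((1 - 6) + (5 + 7)) else 2)) | E=∅ | A=∅ | R=∅]
[1] [C=(if0 ((λx. ((λy. 4) 3)) (2 * -2)) then ((1 - 6) + (5 + 7)) else 2) | E=∅ | A=∅ | R=[app]]
[2] [C=((λx. ((λy. 4) 3)) (2 * -2)) | E=∅ | A=∅ | R=[if0 :: app]]
[3] [C=(2 * -2) | E=∅ | A=∅ | R=[app :: if0 :: app]]
[4] [C=2 | E=∅ | A=∅ | R=[mulR :: app :: if0 :: app]]
[5] [C=-2 | E=∅ | A=∅ | R=[mulL(2) :: app :: if0 :: app]]
[6] [C=(λx. ((λy. 4) 3)) | E=∅ | A=[-4] | R=[if0 :: app]]
[7] [C=((λy. 4) 3) | E={x↦-4} | A=∅ | R=[if0 :: app]]
[8] [C=3 | E={x↦-4} | A=∅ | R=[app :: if0 :: app]]
[9] [C=(λy. 4) | E={x↦-4} | A=[3] | R=[if0 :: app]]
[10] [C=4 | E={y↦3, x↦-4} | A=∅ | R=[if0 :: app]]
[11] [C=2 | E=∅ | A=∅ | R=[app]]
[12] [C=(λz. z) | E=∅ | A=[2] | R=∅]
[13] [C=z | E={z↦2} | A=∅ | R=∅]
→ final value 2

Answer: 2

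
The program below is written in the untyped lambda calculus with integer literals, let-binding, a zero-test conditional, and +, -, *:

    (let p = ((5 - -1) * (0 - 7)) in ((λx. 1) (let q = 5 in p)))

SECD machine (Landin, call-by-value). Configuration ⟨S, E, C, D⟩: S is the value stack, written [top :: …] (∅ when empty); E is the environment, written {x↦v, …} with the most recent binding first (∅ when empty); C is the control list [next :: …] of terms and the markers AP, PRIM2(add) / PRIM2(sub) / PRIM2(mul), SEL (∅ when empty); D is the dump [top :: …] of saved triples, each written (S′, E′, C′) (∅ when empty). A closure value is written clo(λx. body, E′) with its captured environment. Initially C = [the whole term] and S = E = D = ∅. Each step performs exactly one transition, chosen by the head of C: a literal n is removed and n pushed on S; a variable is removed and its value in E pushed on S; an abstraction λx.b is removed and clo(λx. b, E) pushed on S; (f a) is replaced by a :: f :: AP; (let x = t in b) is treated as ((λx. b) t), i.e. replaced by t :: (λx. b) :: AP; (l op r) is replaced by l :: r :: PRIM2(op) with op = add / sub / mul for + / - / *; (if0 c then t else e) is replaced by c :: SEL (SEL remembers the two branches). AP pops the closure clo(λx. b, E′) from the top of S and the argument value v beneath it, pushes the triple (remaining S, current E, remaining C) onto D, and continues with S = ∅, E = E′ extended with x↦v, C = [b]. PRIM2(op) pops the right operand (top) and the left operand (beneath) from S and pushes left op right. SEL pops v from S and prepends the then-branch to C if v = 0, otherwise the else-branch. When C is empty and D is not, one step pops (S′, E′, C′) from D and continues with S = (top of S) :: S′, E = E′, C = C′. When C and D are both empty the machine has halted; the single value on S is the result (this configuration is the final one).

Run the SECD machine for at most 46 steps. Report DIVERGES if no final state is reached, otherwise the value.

t=0: ⟨S=∅; E=∅; C=[(let p = ((5 - -1) * (0 - 7)) in ((λx. 1) (let q = 5 in p)))]; D=∅⟩
t=1: ⟨S=∅; E=∅; C=[((5 - -1) * (0 - 7)) :: (λp. ((λx. 1) (let q = 5 in p))) :: AP]; D=∅⟩
t=2: ⟨S=∅; E=∅; C=[(5 - -1) :: (0 - 7) :: PRIM2(mul) :: (λp. ((λx. 1) (let q = 5 in p))) :: AP]; D=∅⟩
t=3: ⟨S=∅; E=∅; C=[5 :: -1 :: PRIM2(sub) :: (0 - 7) :: PRIM2(mul) :: (λp. ((λx. 1) (let q = 5 in p))) :: AP]; D=∅⟩
t=4: ⟨S=[5]; E=∅; C=[-1 :: PRIM2(sub) :: (0 - 7) :: PRIM2(mul) :: (λp. ((λx. 1) (let q = 5 in p))) :: AP]; D=∅⟩
t=5: ⟨S=[-1 :: 5]; E=∅; C=[PRIM2(sub) :: (0 - 7) :: PRIM2(mul) :: (λp. ((λx. 1) (let q = 5 in p))) :: AP]; D=∅⟩
t=6: ⟨S=[6]; E=∅; C=[(0 - 7) :: PRIM2(mul) :: (λp. ((λx. 1) (let q = 5 in p))) :: AP]; D=∅⟩
t=7: ⟨S=[6]; E=∅; C=[0 :: 7 :: PRIM2(sub) :: PRIM2(mul) :: (λp. ((λx. 1) (let q = 5 in p))) :: AP]; D=∅⟩
t=8: ⟨S=[0 :: 6]; E=∅; C=[7 :: PRIM2(sub) :: PRIM2(mul) :: (λp. ((λx. 1) (let q = 5 in p))) :: AP]; D=∅⟩
t=9: ⟨S=[7 :: 0 :: 6]; E=∅; C=[PRIM2(sub) :: PRIM2(mul) :: (λp. ((λx. 1) (let q = 5 in p))) :: AP]; D=∅⟩
t=10: ⟨S=[-7 :: 6]; E=∅; C=[PRIM2(mul) :: (λp. ((λx. 1) (let q = 5 in p))) :: AP]; D=∅⟩
t=11: ⟨S=[-42]; E=∅; C=[(λp. ((λx. 1) (let q = 5 in p))) :: AP]; D=∅⟩
t=12: ⟨S=[clo(λp. ((λx. 1) (let q = 5 in p)), ∅) :: -42]; E=∅; C=[AP]; D=∅⟩
t=13: ⟨S=∅; E={p↦-42}; C=[((λx. 1) (let q = 5 in p))]; D=[(∅, ∅, ∅)]⟩
t=14: ⟨S=∅; E={p↦-42}; C=[(let q = 5 in p) :: (λx. 1) :: AP]; D=[(∅, ∅, ∅)]⟩
t=15: ⟨S=∅; E={p↦-42}; C=[5 :: (λq. p) :: AP :: (λx. 1) :: AP]; D=[(∅, ∅, ∅)]⟩
t=16: ⟨S=[5]; E={p↦-42}; C=[(λq. p) :: AP :: (λx. 1) :: AP]; D=[(∅, ∅, ∅)]⟩
t=17: ⟨S=[clo(λq. p, {p↦-42}) :: 5]; E={p↦-42}; C=[AP :: (λx. 1) :: AP]; D=[(∅, ∅, ∅)]⟩
t=18: ⟨S=∅; E={q↦5, p↦-42}; C=[p]; D=[(∅, {p↦-42}, [(λx. 1) :: AP]) :: (∅, ∅, ∅)]⟩
t=19: ⟨S=[-42]; E={q↦5, p↦-42}; C=∅; D=[(∅, {p↦-42}, [(λx. 1) :: AP]) :: (∅, ∅, ∅)]⟩
t=20: ⟨S=[-42]; E={p↦-42}; C=[(λx. 1) :: AP]; D=[(∅, ∅, ∅)]⟩
t=21: ⟨S=[clo(λx. 1, {p↦-42}) :: -42]; E={p↦-42}; C=[AP]; D=[(∅, ∅, ∅)]⟩
t=22: ⟨S=∅; E={x↦-42, p↦-42}; C=[1]; D=[(∅, {p↦-42}, ∅) :: (∅, ∅, ∅)]⟩
t=23: ⟨S=[1]; E={x↦-42, p↦-42}; C=∅; D=[(∅, {p↦-42}, ∅) :: (∅, ∅, ∅)]⟩
t=24: ⟨S=[1]; E={p↦-42}; C=∅; D=[(∅, ∅, ∅)]⟩
t=25: ⟨S=[1]; E=∅; C=∅; D=∅⟩
→ final value 1

Answer: 1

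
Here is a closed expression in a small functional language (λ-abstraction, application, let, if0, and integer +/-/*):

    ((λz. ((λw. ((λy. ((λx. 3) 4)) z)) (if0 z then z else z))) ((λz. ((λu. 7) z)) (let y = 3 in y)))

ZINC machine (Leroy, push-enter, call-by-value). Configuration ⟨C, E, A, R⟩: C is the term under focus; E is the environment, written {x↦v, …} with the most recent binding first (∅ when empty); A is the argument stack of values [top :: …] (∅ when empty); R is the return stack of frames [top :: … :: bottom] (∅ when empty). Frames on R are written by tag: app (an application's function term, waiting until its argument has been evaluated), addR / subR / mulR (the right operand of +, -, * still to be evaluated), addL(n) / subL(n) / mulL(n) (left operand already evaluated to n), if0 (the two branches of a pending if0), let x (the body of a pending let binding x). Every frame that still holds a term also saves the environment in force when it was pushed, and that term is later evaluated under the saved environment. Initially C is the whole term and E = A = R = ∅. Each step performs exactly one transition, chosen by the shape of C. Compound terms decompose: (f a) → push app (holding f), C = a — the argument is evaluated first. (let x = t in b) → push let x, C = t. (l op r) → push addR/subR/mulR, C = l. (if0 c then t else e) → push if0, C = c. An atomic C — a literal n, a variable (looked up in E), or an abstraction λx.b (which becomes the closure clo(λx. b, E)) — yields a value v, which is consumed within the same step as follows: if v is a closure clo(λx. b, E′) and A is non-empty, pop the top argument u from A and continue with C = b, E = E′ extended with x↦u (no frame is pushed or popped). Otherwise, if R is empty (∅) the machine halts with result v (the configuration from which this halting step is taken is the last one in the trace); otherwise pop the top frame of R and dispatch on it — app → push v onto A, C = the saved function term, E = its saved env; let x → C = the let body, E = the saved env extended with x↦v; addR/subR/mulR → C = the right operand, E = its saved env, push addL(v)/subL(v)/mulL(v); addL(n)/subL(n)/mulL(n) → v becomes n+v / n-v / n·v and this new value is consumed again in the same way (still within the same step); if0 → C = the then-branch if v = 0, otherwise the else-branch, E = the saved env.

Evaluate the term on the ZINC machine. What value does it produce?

[0] <C=((λz. ((λw. ((λy. ((λx. 3) 4)) z)) (if0 z then z else z))) ((λz. ((λu. 7) z)) (let y = 3 in y))), E=∅, A=∅, R=∅>
[1] <C=((λz. ((λu. 7) z)) (let y = 3 in y)), E=∅, A=∅, R=[app]>
[2] <C=(let y = 3 in y), E=∅, A=∅, R=[app :: app]>
[3] <C=3, E=∅, A=∅, R=[let y :: app :: app]>
[4] <C=y, E={y↦3}, A=∅, R=[app :: app]>
[5] <C=(λz. ((λu. 7) z)), E=∅, A=[3], R=[app]>
[6] <C=((λu. 7) z), E={z↦3}, A=∅, R=[app]>
[7] <C=z, E={z↦3}, A=∅, R=[app :: app]>
[8] <C=(λu. 7), E={z↦3}, A=[3], R=[app]>
[9] <C=7, E={u↦3, z↦3}, A=∅, R=[app]>
[10] <C=(λz. ((λw. ((λy. ((λx. 3) 4)) z)) (if0 z then z else z))), E=∅, A=[7], R=∅>
[11] <C=((λw. ((λy. ((λx. 3) 4)) z)) (if0 z then z else z)), E={z↦7}, A=∅, R=∅>
[12] <C=(if0 z then z else z), E={z↦7}, A=∅, R=[app]>
[13] <C=z, E={z↦7}, A=∅, R=[if0 :: app]>
[14] <C=z, E={z↦7}, A=∅, R=[app]>
[15] <C=(λw. ((λy. ((λx. 3) 4)) z)), E={z↦7}, A=[7], R=∅>
[16] <C=((λy. ((λx. 3) 4)) z), E={w↦7, z↦7}, A=∅, R=∅>
[17] <C=z, E={w↦7, z↦7}, A=∅, R=[app]>
[18] <C=(λy. ((λx. 3) 4)), E={w↦7, z↦7}, A=[7], R=∅>
[19] <C=((λx. 3) 4), E={y↦7, w↦7, z↦7}, A=∅, R=∅>
[20] <C=4, E={y↦7, w↦7, z↦7}, A=∅, R=[app]>
[21] <C=(λx. 3), E={y↦7, w↦7, z↦7}, A=[4], R=∅>
[22] <C=3, E={x↦4, y↦7, w↦7, z↦7}, A=∅, R=∅>
→ final value 3

Answer: 3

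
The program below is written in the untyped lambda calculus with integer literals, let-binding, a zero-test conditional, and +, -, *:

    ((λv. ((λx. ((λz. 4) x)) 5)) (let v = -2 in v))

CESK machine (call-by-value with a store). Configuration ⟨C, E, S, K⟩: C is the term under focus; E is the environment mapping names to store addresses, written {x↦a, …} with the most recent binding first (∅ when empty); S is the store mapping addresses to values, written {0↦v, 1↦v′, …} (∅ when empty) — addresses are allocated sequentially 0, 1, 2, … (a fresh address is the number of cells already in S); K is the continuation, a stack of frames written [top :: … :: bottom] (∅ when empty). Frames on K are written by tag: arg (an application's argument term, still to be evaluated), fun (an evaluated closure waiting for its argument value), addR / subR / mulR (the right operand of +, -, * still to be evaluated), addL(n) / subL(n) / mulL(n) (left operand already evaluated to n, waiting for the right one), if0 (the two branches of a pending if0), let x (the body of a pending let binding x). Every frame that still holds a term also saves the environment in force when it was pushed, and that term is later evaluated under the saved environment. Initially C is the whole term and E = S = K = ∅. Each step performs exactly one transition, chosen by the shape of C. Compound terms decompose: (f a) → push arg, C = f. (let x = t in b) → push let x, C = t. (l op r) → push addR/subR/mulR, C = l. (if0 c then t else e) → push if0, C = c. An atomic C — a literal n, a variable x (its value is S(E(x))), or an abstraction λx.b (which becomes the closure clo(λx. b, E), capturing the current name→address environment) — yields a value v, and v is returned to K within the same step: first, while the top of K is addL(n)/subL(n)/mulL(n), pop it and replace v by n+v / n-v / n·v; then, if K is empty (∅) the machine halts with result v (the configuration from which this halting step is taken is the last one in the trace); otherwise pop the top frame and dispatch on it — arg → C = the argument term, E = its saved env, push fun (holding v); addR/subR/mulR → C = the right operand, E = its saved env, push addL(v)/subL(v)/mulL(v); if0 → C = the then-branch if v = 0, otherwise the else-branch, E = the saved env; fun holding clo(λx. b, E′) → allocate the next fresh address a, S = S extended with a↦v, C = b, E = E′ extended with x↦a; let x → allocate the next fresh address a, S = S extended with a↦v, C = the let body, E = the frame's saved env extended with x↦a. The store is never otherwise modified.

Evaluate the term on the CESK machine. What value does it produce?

Answer: 4

Derivation:
step 0: [C=((λv. ((λx. ((λz. 4) x)) 5)) (let v = -2 in v)) | E=∅ | S=∅ | K=∅]
step 1: [C=(λv. ((λx. ((λz. 4) x)) 5)) | E=∅ | S=∅ | K=[arg]]
step 2: [C=(let v = -2 in v) | E=∅ | S=∅ | K=[fun]]
step 3: [C=-2 | E=∅ | S=∅ | K=[let v :: fun]]
step 4: [C=v | E={v↦0} | S={0↦-2} | K=[fun]]
step 5: [C=((λx. ((λz. 4) x)) 5) | E={v↦1} | S={0↦-2, 1↦-2} | K=∅]
step 6: [C=(λx. ((λz. 4) x)) | E={v↦1} | S={0↦-2, 1↦-2} | K=[arg]]
step 7: [C=5 | E={v↦1} | S={0↦-2, 1↦-2} | K=[fun]]
step 8: [C=((λz. 4) x) | E={x↦2, v↦1} | S={0↦-2, 1↦-2, 2↦5} | K=∅]
step 9: [C=(λz. 4) | E={x↦2, v↦1} | S={0↦-2, 1↦-2, 2↦5} | K=[arg]]
step 10: [C=x | E={x↦2, v↦1} | S={0↦-2, 1↦-2, 2↦5} | K=[fun]]
step 11: [C=4 | E={z↦3, x↦2, v↦1} | S={0↦-2, 1↦-2, 2↦5, 3↦5} | K=∅]
→ final value 4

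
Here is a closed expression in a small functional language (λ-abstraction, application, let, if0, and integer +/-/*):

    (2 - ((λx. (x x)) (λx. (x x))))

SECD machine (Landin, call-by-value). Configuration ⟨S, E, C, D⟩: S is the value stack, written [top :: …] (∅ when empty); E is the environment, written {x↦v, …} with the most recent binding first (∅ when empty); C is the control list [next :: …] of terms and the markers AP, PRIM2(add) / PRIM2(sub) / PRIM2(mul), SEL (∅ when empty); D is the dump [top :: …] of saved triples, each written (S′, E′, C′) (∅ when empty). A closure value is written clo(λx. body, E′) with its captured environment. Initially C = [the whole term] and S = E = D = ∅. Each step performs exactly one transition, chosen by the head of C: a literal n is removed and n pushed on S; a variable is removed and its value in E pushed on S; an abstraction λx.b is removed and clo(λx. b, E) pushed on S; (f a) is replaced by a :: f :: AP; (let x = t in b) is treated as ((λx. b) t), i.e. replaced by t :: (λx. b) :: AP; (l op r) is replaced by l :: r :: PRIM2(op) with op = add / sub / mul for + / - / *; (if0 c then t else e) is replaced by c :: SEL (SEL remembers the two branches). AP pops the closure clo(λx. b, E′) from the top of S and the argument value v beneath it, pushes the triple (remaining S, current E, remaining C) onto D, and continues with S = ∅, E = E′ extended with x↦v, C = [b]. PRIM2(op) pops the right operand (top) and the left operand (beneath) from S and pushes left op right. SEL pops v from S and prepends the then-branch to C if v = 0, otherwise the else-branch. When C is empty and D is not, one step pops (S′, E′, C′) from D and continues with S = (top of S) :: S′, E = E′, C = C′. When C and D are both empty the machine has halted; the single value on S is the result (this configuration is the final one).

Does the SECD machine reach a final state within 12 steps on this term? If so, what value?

Answer: DIVERGES (no final state within 12 steps)

Execution trace:
0. <S=∅, E=∅, C=[(2 - ((λx. (x x)) (λx. (x x))))], D=∅>
1. <S=∅, E=∅, C=[2 :: ((λx. (x x)) (λx. (x x))) :: PRIM2(sub)], D=∅>
2. <S=[2], E=∅, C=[((λx. (x x)) (λx. (x x))) :: PRIM2(sub)], D=∅>
3. <S=[2], E=∅, C=[(λx. (x x)) :: (λx. (x x)) :: AP :: PRIM2(sub)], D=∅>
4. <S=[clo(λx. (x x), ∅) :: 2], E=∅, C=[(λx. (x x)) :: AP :: PRIM2(sub)], D=∅>
5. <S=[clo(λx. (x x), ∅) :: clo(λx. (x x), ∅) :: 2], E=∅, C=[AP :: PRIM2(sub)], D=∅>
6. <S=∅, E={x↦clo(λx. (x x), ∅)}, C=[(x x)], D=[([2], ∅, [PRIM2(sub)])]>
7. <S=∅, E={x↦clo(λx. (x x), ∅)}, C=[x :: x :: AP], D=[([2], ∅, [PRIM2(sub)])]>
8. <S=[clo(λx. (x x), ∅)], E={x↦clo(λx. (x x), ∅)}, C=[x :: AP], D=[([2], ∅, [PRIM2(sub)])]>
9. <S=[clo(λx. (x x), ∅) :: clo(λx. (x x), ∅)], E={x↦clo(λx. (x x), ∅)}, C=[AP], D=[([2], ∅, [PRIM2(sub)])]>
10. <S=∅, E={x↦clo(λx. (x x), ∅)}, C=[(x x)], D=[(∅, {x↦clo(λx. (x x), ∅)}, ∅) :: ([2], ∅, [PRIM2(sub)])]>
11. <S=∅, E={x↦clo(λx. (x x), ∅)}, C=[x :: x :: AP], D=[(∅, {x↦clo(λx. (x x), ∅)}, ∅) :: ([2], ∅, [PRIM2(sub)])]>
12. <S=[clo(λx. (x x), ∅)], E={x↦clo(λx. (x x), ∅)}, C=[x :: AP], D=[(∅, {x↦clo(λx. (x x), ∅)}, ∅) :: ([2], ∅, [PRIM2(sub)])]>
→ 12 transitions taken and the configuration is still not final: no result within 12 steps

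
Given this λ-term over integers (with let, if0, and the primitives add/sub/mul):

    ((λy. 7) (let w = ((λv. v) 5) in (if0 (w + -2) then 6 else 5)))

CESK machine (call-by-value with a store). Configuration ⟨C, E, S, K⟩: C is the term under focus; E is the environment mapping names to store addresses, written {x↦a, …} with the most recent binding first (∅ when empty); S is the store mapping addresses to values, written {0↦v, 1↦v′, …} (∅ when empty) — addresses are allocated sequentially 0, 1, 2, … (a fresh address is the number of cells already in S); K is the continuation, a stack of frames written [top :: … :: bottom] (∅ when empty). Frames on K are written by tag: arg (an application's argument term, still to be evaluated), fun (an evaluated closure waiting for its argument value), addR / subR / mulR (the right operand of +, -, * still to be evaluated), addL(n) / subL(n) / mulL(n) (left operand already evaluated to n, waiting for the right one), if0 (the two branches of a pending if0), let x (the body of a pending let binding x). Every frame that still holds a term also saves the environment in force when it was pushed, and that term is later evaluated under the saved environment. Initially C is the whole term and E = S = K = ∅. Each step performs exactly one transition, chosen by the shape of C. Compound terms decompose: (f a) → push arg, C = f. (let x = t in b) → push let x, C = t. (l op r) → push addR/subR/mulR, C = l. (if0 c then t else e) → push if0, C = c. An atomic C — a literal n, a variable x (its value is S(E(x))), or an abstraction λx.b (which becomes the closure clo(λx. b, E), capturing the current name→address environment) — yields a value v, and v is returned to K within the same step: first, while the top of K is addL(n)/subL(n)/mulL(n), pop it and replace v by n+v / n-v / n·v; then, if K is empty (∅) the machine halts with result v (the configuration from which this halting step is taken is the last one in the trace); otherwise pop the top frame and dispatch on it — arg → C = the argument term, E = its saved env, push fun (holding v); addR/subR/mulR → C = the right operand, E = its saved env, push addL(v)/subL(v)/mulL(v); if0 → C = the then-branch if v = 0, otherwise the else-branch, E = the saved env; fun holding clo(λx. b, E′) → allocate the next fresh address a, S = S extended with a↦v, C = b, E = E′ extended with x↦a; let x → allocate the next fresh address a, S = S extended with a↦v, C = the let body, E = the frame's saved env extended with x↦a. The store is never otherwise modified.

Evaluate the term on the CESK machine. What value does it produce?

0. [C=((λy. 7) (let w = ((λv. v) 5) in (if0 (w + -2) then 6 else 5))) | E=∅ | S=∅ | K=∅]
1. [C=(λy. 7) | E=∅ | S=∅ | K=[arg]]
2. [C=(let w = ((λv. v) 5) in (if0 (w + -2) then 6 else 5)) | E=∅ | S=∅ | K=[fun]]
3. [C=((λv. v) 5) | E=∅ | S=∅ | K=[let w :: fun]]
4. [C=(λv. v) | E=∅ | S=∅ | K=[arg :: let w :: fun]]
5. [C=5 | E=∅ | S=∅ | K=[fun :: let w :: fun]]
6. [C=v | E={v↦0} | S={0↦5} | K=[let w :: fun]]
7. [C=(if0 (w + -2) then 6 else 5) | E={w↦1} | S={0↦5, 1↦5} | K=[fun]]
8. [C=(w + -2) | E={w↦1} | S={0↦5, 1↦5} | K=[if0 :: fun]]
9. [C=w | E={w↦1} | S={0↦5, 1↦5} | K=[addR :: if0 :: fun]]
10. [C=-2 | E={w↦1} | S={0↦5, 1↦5} | K=[addL(5) :: if0 :: fun]]
11. [C=5 | E={w↦1} | S={0↦5, 1↦5} | K=[fun]]
12. [C=7 | E={y↦2} | S={0↦5, 1↦5, 2↦5} | K=∅]
→ final value 7

Answer: 7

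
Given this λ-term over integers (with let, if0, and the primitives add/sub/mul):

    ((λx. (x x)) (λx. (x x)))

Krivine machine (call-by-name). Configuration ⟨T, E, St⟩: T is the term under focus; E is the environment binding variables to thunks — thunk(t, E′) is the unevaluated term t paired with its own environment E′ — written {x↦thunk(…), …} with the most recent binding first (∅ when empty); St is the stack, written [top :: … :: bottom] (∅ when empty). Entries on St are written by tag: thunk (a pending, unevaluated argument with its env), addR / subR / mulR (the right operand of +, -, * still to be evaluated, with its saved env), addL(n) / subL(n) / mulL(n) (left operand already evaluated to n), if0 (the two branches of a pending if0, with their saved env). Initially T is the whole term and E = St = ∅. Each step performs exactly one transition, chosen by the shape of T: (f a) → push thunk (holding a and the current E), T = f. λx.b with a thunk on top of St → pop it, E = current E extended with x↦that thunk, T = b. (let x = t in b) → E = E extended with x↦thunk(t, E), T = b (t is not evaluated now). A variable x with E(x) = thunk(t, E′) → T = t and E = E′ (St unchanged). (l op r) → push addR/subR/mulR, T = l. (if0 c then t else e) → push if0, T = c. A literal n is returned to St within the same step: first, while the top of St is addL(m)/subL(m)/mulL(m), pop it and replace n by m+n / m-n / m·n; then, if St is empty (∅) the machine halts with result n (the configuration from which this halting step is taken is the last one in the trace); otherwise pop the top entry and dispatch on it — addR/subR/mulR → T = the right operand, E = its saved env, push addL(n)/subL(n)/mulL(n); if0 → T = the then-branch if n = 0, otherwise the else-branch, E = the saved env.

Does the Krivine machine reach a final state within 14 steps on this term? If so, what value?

Answer: DIVERGES (no final state within 14 steps)

Derivation:
[0] ⟨T=((λx. (x x)) (λx. (x x))); E=∅; St=∅⟩
[1] ⟨T=(λx. (x x)); E=∅; St=[thunk]⟩
[2] ⟨T=(x x); E={x↦thunk((λx. (x x)), ∅)}; St=∅⟩
[3] ⟨T=x; E={x↦thunk((λx. (x x)), ∅)}; St=[thunk]⟩
[4] ⟨T=(λx. (x x)); E=∅; St=[thunk]⟩
[5] ⟨T=(x x); E={x↦thunk(x, {x↦thunk((λx. (x x)), ∅)})}; St=∅⟩
[6] ⟨T=x; E={x↦thunk(x, {x↦thunk((λx. (x x)), ∅)})}; St=[thunk]⟩
[7] ⟨T=x; E={x↦thunk((λx. (x x)), ∅)}; St=[thunk]⟩
[8] ⟨T=(λx. (x x)); E=∅; St=[thunk]⟩
[9] ⟨T=(x x); E={x↦thunk(x, {x↦thunk(x, {x↦thunk((λx. (x x)), ∅)})})}; St=∅⟩
[10] ⟨T=x; E={x↦thunk(x, {x↦thunk(x, {x↦thunk((λx. (x x)), ∅)})})}; St=[thunk]⟩
[11] ⟨T=x; E={x↦thunk(x, {x↦thunk((λx. (x x)), ∅)})}; St=[thunk]⟩
[12] ⟨T=x; E={x↦thunk((λx. (x x)), ∅)}; St=[thunk]⟩
[13] ⟨T=(λx. (x x)); E=∅; St=[thunk]⟩
[14] ⟨T=(x x); E={x↦thunk(x, {x↦thunk(x, {x↦thunk(x, {x↦thunk((λx. (x x)), ∅)})})})}; St=∅⟩
→ 14 transitions taken and the configuration is still not final: no result within 14 steps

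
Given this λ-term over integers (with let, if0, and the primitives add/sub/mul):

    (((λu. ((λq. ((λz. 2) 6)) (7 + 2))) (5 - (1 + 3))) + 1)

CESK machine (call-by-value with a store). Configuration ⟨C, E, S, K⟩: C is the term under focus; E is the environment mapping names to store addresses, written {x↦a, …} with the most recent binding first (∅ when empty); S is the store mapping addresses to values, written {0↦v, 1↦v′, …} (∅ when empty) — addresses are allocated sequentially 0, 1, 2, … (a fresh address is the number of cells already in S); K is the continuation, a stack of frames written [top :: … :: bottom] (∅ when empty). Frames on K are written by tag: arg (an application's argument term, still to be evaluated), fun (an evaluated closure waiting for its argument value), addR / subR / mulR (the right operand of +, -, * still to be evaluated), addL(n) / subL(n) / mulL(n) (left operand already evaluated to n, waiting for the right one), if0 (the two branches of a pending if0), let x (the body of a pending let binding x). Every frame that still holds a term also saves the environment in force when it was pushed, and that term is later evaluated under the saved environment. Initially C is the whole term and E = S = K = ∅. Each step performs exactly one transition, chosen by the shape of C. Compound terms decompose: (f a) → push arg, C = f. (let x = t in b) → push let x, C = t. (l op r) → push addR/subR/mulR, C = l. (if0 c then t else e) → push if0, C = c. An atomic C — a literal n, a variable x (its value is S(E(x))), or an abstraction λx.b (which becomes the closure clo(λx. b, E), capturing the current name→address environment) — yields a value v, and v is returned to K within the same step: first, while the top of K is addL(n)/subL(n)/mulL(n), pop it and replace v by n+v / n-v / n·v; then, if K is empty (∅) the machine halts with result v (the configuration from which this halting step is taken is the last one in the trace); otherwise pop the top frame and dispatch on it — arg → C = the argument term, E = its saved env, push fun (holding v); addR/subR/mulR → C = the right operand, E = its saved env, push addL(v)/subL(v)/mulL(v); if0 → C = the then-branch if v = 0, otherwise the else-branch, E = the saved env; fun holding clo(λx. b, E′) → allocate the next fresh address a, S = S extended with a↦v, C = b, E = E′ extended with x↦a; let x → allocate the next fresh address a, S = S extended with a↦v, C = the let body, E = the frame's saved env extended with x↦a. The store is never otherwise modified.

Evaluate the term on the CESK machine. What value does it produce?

Answer: 3

Execution trace:
step 0: [C=(((λu. ((λq. ((λz. 2) 6)) (7 + 2))) (5 - (1 + 3))) + 1) | E=∅ | S=∅ | K=∅]
step 1: [C=((λu. ((λq. ((λz. 2) 6)) (7 + 2))) (5 - (1 + 3))) | E=∅ | S=∅ | K=[addR]]
step 2: [C=(λu. ((λq. ((λz. 2) 6)) (7 + 2))) | E=∅ | S=∅ | K=[arg :: addR]]
step 3: [C=(5 - (1 + 3)) | E=∅ | S=∅ | K=[fun :: addR]]
step 4: [C=5 | E=∅ | S=∅ | K=[subR :: fun :: addR]]
step 5: [C=(1 + 3) | E=∅ | S=∅ | K=[subL(5) :: fun :: addR]]
step 6: [C=1 | E=∅ | S=∅ | K=[addR :: subL(5) :: fun :: addR]]
step 7: [C=3 | E=∅ | S=∅ | K=[addL(1) :: subL(5) :: fun :: addR]]
step 8: [C=((λq. ((λz. 2) 6)) (7 + 2)) | E={u↦0} | S={0↦1} | K=[addR]]
step 9: [C=(λq. ((λz. 2) 6)) | E={u↦0} | S={0↦1} | K=[arg :: addR]]
step 10: [C=(7 + 2) | E={u↦0} | S={0↦1} | K=[fun :: addR]]
step 11: [C=7 | E={u↦0} | S={0↦1} | K=[addR :: fun :: addR]]
step 12: [C=2 | E={u↦0} | S={0↦1} | K=[addL(7) :: fun :: addR]]
step 13: [C=((λz. 2) 6) | E={q↦1, u↦0} | S={0↦1, 1↦9} | K=[addR]]
step 14: [C=(λz. 2) | E={q↦1, u↦0} | S={0↦1, 1↦9} | K=[arg :: addR]]
step 15: [C=6 | E={q↦1, u↦0} | S={0↦1, 1↦9} | K=[fun :: addR]]
step 16: [C=2 | E={z↦2, q↦1, u↦0} | S={0↦1, 1↦9, 2↦6} | K=[addR]]
step 17: [C=1 | E=∅ | S={0↦1, 1↦9, 2↦6} | K=[addL(2)]]
→ final value 3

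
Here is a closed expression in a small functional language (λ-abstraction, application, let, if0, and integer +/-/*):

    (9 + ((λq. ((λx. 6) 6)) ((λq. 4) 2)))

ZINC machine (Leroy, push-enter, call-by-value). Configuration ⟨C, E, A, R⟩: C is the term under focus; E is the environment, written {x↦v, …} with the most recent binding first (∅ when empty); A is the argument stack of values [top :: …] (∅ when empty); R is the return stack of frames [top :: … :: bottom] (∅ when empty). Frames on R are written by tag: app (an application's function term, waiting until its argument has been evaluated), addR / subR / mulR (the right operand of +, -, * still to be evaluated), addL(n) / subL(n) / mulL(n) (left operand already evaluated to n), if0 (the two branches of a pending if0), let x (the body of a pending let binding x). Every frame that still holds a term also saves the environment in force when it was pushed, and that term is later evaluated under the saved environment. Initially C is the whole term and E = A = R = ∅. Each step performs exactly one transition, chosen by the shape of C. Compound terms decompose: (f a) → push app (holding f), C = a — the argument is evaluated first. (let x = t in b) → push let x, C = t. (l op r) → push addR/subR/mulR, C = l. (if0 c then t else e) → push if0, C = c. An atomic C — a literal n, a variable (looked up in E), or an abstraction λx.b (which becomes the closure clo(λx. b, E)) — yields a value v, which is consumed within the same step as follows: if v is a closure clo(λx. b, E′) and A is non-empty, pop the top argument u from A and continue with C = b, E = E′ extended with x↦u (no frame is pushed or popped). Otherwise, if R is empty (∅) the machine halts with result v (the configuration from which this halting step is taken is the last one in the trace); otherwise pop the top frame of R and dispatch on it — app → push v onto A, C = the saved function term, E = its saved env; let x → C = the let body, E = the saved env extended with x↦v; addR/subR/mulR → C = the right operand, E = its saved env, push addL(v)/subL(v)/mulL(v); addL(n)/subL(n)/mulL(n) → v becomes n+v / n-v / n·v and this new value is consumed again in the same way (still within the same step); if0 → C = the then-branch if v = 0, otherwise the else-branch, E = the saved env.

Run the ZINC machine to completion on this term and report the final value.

Answer: 15

Execution trace:
[0] ⟨C=(9 + ((λq. ((λx. 6) 6)) ((λq. 4) 2))); E=∅; A=∅; R=∅⟩
[1] ⟨C=9; E=∅; A=∅; R=[addR]⟩
[2] ⟨C=((λq. ((λx. 6) 6)) ((λq. 4) 2)); E=∅; A=∅; R=[addL(9)]⟩
[3] ⟨C=((λq. 4) 2); E=∅; A=∅; R=[app :: addL(9)]⟩
[4] ⟨C=2; E=∅; A=∅; R=[app :: app :: addL(9)]⟩
[5] ⟨C=(λq. 4); E=∅; A=[2]; R=[app :: addL(9)]⟩
[6] ⟨C=4; E={q↦2}; A=∅; R=[app :: addL(9)]⟩
[7] ⟨C=(λq. ((λx. 6) 6)); E=∅; A=[4]; R=[addL(9)]⟩
[8] ⟨C=((λx. 6) 6); E={q↦4}; A=∅; R=[addL(9)]⟩
[9] ⟨C=6; E={q↦4}; A=∅; R=[app :: addL(9)]⟩
[10] ⟨C=(λx. 6); E={q↦4}; A=[6]; R=[addL(9)]⟩
[11] ⟨C=6; E={x↦6, q↦4}; A=∅; R=[addL(9)]⟩
→ final value 15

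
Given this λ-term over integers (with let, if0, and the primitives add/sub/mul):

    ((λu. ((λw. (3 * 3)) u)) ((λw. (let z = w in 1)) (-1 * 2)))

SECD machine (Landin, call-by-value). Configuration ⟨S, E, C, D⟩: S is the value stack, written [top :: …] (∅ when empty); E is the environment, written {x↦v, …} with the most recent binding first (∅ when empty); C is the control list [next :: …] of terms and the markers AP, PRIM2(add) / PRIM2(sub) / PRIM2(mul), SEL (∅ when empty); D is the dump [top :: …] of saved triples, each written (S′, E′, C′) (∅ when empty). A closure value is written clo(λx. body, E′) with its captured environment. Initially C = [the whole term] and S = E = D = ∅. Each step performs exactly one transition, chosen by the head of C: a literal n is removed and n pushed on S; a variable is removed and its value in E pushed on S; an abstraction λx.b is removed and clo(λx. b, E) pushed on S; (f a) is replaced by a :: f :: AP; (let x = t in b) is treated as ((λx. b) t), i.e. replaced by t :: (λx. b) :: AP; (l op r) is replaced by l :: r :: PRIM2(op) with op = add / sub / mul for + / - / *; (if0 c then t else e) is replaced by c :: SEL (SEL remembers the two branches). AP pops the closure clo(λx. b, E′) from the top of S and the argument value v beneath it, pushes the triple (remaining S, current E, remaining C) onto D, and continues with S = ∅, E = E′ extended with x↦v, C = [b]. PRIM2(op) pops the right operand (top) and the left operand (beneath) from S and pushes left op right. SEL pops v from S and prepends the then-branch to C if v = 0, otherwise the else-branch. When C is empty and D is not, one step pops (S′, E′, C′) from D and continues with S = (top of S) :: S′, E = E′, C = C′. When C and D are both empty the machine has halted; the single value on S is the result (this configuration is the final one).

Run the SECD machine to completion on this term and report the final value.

step 0: <S=∅, E=∅, C=[((λu. ((λw. (3 * 3)) u)) ((λw. (let z = w in 1)) (-1 * 2)))], D=∅>
step 1: <S=∅, E=∅, C=[((λw. (let z = w in 1)) (-1 * 2)) :: (λu. ((λw. (3 * 3)) u)) :: AP], D=∅>
step 2: <S=∅, E=∅, C=[(-1 * 2) :: (λw. (let z = w in 1)) :: AP :: (λu. ((λw. (3 * 3)) u)) :: AP], D=∅>
step 3: <S=∅, E=∅, C=[-1 :: 2 :: PRIM2(mul) :: (λw. (let z = w in 1)) :: AP :: (λu. ((λw. (3 * 3)) u)) :: AP], D=∅>
step 4: <S=[-1], E=∅, C=[2 :: PRIM2(mul) :: (λw. (let z = w in 1)) :: AP :: (λu. ((λw. (3 * 3)) u)) :: AP], D=∅>
step 5: <S=[2 :: -1], E=∅, C=[PRIM2(mul) :: (λw. (let z = w in 1)) :: AP :: (λu. ((λw. (3 * 3)) u)) :: AP], D=∅>
step 6: <S=[-2], E=∅, C=[(λw. (let z = w in 1)) :: AP :: (λu. ((λw. (3 * 3)) u)) :: AP], D=∅>
step 7: <S=[clo(λw. (let z = w in 1), ∅) :: -2], E=∅, C=[AP :: (λu. ((λw. (3 * 3)) u)) :: AP], D=∅>
step 8: <S=∅, E={w↦-2}, C=[(let z = w in 1)], D=[(∅, ∅, [(λu. ((λw. (3 * 3)) u)) :: AP])]>
step 9: <S=∅, E={w↦-2}, C=[w :: (λz. 1) :: AP], D=[(∅, ∅, [(λu. ((λw. (3 * 3)) u)) :: AP])]>
step 10: <S=[-2], E={w↦-2}, C=[(λz. 1) :: AP], D=[(∅, ∅, [(λu. ((λw. (3 * 3)) u)) :: AP])]>
step 11: <S=[clo(λz. 1, {w↦-2}) :: -2], E={w↦-2}, C=[AP], D=[(∅, ∅, [(λu. ((λw. (3 * 3)) u)) :: AP])]>
step 12: <S=∅, E={z↦-2, w↦-2}, C=[1], D=[(∅, {w↦-2}, ∅) :: (∅, ∅, [(λu. ((λw. (3 * 3)) u)) :: AP])]>
step 13: <S=[1], E={z↦-2, w↦-2}, C=∅, D=[(∅, {w↦-2}, ∅) :: (∅, ∅, [(λu. ((λw. (3 * 3)) u)) :: AP])]>
step 14: <S=[1], E={w↦-2}, C=∅, D=[(∅, ∅, [(λu. ((λw. (3 * 3)) u)) :: AP])]>
step 15: <S=[1], E=∅, C=[(λu. ((λw. (3 * 3)) u)) :: AP], D=∅>
step 16: <S=[clo(λu. ((λw. (3 * 3)) u), ∅) :: 1], E=∅, C=[AP], D=∅>
step 17: <S=∅, E={u↦1}, C=[((λw. (3 * 3)) u)], D=[(∅, ∅, ∅)]>
step 18: <S=∅, E={u↦1}, C=[u :: (λw. (3 * 3)) :: AP], D=[(∅, ∅, ∅)]>
step 19: <S=[1], E={u↦1}, C=[(λw. (3 * 3)) :: AP], D=[(∅, ∅, ∅)]>
step 20: <S=[clo(λw. (3 * 3), {u↦1}) :: 1], E={u↦1}, C=[AP], D=[(∅, ∅, ∅)]>
step 21: <S=∅, E={w↦1, u↦1}, C=[(3 * 3)], D=[(∅, {u↦1}, ∅) :: (∅, ∅, ∅)]>
step 22: <S=∅, E={w↦1, u↦1}, C=[3 :: 3 :: PRIM2(mul)], D=[(∅, {u↦1}, ∅) :: (∅, ∅, ∅)]>
step 23: <S=[3], E={w↦1, u↦1}, C=[3 :: PRIM2(mul)], D=[(∅, {u↦1}, ∅) :: (∅, ∅, ∅)]>
step 24: <S=[3 :: 3], E={w↦1, u↦1}, C=[PRIM2(mul)], D=[(∅, {u↦1}, ∅) :: (∅, ∅, ∅)]>
step 25: <S=[9], E={w↦1, u↦1}, C=∅, D=[(∅, {u↦1}, ∅) :: (∅, ∅, ∅)]>
step 26: <S=[9], E={u↦1}, C=∅, D=[(∅, ∅, ∅)]>
step 27: <S=[9], E=∅, C=∅, D=∅>
→ final value 9

Answer: 9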